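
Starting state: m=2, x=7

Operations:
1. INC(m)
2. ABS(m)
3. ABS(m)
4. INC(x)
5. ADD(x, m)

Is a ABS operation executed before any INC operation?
No

First ABS: step 2
First INC: step 1
Since 2 > 1, INC comes first.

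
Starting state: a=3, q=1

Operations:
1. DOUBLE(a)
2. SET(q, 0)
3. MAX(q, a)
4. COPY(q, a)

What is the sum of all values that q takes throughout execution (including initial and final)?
14

Values of q at each step:
Initial: q = 1
After step 1: q = 1
After step 2: q = 0
After step 3: q = 6
After step 4: q = 6
Sum = 1 + 1 + 0 + 6 + 6 = 14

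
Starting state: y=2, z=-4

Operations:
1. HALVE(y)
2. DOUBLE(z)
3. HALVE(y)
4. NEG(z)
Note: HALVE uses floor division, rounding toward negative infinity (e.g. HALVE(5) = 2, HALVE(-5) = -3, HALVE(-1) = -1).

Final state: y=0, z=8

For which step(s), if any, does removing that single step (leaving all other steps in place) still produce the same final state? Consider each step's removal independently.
None - removing any single step changes the final result

Testing removal of each single step:
Without step 1: final = y=1, z=8 (different)
Without step 2: final = y=0, z=4 (different)
Without step 3: final = y=1, z=8 (different)
Without step 4: final = y=0, z=-8 (different)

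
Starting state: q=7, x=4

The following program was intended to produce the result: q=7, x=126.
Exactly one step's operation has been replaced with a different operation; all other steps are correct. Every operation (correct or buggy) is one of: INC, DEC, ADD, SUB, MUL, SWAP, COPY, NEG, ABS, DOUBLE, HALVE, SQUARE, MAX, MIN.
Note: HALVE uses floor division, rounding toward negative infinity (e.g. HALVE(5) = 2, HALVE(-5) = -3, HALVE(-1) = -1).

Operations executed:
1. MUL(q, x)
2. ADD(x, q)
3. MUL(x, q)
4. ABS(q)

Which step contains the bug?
Step 1

Trace with buggy code:
Initial: q=7, x=4
After step 1: q=28, x=4
After step 2: q=28, x=32
After step 3: q=28, x=896
After step 4: q=28, x=896
Actual final q=28, x=896 ≠ expected q=7, x=126.
Step 1 is the only position where a single-operation replacement can produce the expected result.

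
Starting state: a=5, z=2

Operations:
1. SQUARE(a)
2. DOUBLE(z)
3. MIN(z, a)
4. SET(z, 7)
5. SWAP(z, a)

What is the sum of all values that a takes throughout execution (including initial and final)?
112

Values of a at each step:
Initial: a = 5
After step 1: a = 25
After step 2: a = 25
After step 3: a = 25
After step 4: a = 25
After step 5: a = 7
Sum = 5 + 25 + 25 + 25 + 25 + 7 = 112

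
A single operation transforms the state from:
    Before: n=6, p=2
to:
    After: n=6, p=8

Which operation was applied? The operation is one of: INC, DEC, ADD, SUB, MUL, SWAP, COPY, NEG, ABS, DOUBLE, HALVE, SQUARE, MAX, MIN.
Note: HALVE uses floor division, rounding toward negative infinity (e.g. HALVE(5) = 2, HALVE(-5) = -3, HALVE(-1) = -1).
ADD(p, n)

Analyzing the change:
Before: n=6, p=2
After: n=6, p=8
Variable p changed from 2 to 8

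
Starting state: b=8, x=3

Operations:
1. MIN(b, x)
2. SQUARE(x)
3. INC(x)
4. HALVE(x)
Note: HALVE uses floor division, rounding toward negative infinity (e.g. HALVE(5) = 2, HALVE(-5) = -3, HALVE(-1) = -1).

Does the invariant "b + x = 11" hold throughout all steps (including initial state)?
No, violated after step 1

The invariant is violated after step 1.

State at each step:
Initial: b=8, x=3
After step 1: b=3, x=3
After step 2: b=3, x=9
After step 3: b=3, x=10
After step 4: b=3, x=5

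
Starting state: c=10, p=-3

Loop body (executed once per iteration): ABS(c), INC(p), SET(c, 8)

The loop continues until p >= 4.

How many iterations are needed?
7

Tracing iterations:
Initial: c=10, p=-3
After iteration 1: c=8, p=-2
After iteration 2: c=8, p=-1
After iteration 3: c=8, p=0
After iteration 4: c=8, p=1
After iteration 5: c=8, p=2
After iteration 6: c=8, p=3
After iteration 7: c=8, p=4
p >= 4 now holds, so the loop exits after 7 iterations.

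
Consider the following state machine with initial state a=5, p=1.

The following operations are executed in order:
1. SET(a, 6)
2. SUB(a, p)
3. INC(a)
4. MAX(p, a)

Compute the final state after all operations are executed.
{a: 6, p: 6}

Step-by-step execution:
Initial: a=5, p=1
After step 1 (SET(a, 6)): a=6, p=1
After step 2 (SUB(a, p)): a=5, p=1
After step 3 (INC(a)): a=6, p=1
After step 4 (MAX(p, a)): a=6, p=6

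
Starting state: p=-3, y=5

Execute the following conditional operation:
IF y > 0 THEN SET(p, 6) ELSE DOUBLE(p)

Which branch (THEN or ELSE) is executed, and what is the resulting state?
Branch: THEN, Final state: p=6, y=5

Evaluating condition: y > 0
y = 5
Condition is True, so THEN branch executes
After SET(p, 6): p=6, y=5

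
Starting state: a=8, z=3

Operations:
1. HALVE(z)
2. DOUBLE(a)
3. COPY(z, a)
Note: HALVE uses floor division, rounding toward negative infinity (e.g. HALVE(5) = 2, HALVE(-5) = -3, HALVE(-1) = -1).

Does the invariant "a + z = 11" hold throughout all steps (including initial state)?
No, violated after step 1

The invariant is violated after step 1.

State at each step:
Initial: a=8, z=3
After step 1: a=8, z=1
After step 2: a=16, z=1
After step 3: a=16, z=16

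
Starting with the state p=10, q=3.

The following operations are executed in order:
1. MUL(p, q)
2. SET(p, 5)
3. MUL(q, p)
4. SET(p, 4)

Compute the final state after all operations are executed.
{p: 4, q: 15}

Step-by-step execution:
Initial: p=10, q=3
After step 1 (MUL(p, q)): p=30, q=3
After step 2 (SET(p, 5)): p=5, q=3
After step 3 (MUL(q, p)): p=5, q=15
After step 4 (SET(p, 4)): p=4, q=15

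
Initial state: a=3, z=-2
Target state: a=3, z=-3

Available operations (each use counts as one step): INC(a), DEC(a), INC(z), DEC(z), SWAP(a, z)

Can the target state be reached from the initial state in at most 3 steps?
Yes

Path (1 step): DEC(z)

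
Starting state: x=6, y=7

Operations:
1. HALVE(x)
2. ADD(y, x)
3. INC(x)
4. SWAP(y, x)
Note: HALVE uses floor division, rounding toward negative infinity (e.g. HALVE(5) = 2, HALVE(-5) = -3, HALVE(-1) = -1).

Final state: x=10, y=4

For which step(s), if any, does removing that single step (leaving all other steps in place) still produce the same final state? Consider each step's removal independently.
None - removing any single step changes the final result

Testing removal of each single step:
Without step 1: final = x=13, y=7 (different)
Without step 2: final = x=7, y=4 (different)
Without step 3: final = x=10, y=3 (different)
Without step 4: final = x=4, y=10 (different)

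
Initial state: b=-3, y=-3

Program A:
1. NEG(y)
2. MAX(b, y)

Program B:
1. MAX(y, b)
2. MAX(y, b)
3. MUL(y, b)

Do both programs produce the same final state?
No

Program A final state: b=3, y=3
Program B final state: b=-3, y=9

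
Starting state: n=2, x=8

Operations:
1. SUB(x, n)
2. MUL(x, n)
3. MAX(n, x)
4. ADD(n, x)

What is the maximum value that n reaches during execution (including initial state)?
24

Values of n at each step:
Initial: n = 2
After step 1: n = 2
After step 2: n = 2
After step 3: n = 12
After step 4: n = 24 ← maximum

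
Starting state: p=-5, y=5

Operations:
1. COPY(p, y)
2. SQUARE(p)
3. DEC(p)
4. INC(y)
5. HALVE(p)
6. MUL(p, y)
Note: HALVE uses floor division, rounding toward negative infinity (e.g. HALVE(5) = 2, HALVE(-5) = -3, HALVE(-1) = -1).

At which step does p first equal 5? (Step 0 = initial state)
Step 1

Tracing p:
Initial: p = -5
After step 1: p = 5 ← first occurrence
After step 2: p = 25
After step 3: p = 24
After step 4: p = 24
After step 5: p = 12
After step 6: p = 72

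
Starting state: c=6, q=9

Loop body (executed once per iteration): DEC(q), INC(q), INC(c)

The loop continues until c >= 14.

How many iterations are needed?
8

Tracing iterations:
Initial: c=6, q=9
After iteration 1: c=7, q=9
After iteration 2: c=8, q=9
After iteration 3: c=9, q=9
After iteration 4: c=10, q=9
After iteration 5: c=11, q=9
After iteration 6: c=12, q=9
After iteration 7: c=13, q=9
After iteration 8: c=14, q=9
c >= 14 now holds, so the loop exits after 8 iterations.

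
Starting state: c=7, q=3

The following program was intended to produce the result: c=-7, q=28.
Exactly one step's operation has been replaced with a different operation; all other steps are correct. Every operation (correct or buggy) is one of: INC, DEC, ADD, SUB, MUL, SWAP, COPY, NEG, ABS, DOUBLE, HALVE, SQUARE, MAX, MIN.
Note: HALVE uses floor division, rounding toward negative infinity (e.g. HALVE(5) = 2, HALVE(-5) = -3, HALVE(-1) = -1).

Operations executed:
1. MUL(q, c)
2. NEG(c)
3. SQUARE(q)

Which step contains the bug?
Step 3

Trace with buggy code:
Initial: c=7, q=3
After step 1: c=7, q=21
After step 2: c=-7, q=21
After step 3: c=-7, q=441
Actual final c=-7, q=441 ≠ expected c=-7, q=28.
Step 3 is the only position where a single-operation replacement can produce the expected result.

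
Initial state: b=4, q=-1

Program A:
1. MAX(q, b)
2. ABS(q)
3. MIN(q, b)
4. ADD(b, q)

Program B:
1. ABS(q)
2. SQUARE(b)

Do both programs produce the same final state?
No

Program A final state: b=8, q=4
Program B final state: b=16, q=1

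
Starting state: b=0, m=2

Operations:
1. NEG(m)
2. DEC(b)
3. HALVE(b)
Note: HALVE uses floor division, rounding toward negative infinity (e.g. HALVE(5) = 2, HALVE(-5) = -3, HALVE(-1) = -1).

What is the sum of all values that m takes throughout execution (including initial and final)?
-4

Values of m at each step:
Initial: m = 2
After step 1: m = -2
After step 2: m = -2
After step 3: m = -2
Sum = 2 + -2 + -2 + -2 = -4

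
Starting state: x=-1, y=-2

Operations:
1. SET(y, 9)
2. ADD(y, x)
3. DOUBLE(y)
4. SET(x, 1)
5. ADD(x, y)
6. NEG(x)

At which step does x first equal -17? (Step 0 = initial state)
Step 6

Tracing x:
Initial: x = -1
After step 1: x = -1
After step 2: x = -1
After step 3: x = -1
After step 4: x = 1
After step 5: x = 17
After step 6: x = -17 ← first occurrence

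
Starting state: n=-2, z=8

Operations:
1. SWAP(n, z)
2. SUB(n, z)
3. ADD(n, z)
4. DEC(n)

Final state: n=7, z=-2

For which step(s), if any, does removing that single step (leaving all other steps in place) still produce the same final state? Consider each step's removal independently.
None - removing any single step changes the final result

Testing removal of each single step:
Without step 1: final = n=-3, z=8 (different)
Without step 2: final = n=5, z=-2 (different)
Without step 3: final = n=9, z=-2 (different)
Without step 4: final = n=8, z=-2 (different)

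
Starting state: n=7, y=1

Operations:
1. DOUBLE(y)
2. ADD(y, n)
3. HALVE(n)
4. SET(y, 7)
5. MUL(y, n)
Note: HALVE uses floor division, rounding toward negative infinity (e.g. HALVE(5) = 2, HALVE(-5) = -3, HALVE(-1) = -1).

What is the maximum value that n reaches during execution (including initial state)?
7

Values of n at each step:
Initial: n = 7 ← maximum
After step 1: n = 7
After step 2: n = 7
After step 3: n = 3
After step 4: n = 3
After step 5: n = 3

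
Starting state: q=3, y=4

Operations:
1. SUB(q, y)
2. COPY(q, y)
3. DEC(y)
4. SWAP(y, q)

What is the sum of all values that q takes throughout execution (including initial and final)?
13

Values of q at each step:
Initial: q = 3
After step 1: q = -1
After step 2: q = 4
After step 3: q = 4
After step 4: q = 3
Sum = 3 + -1 + 4 + 4 + 3 = 13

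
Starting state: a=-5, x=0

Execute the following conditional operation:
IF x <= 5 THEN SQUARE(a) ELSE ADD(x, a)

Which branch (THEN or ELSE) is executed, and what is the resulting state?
Branch: THEN, Final state: a=25, x=0

Evaluating condition: x <= 5
x = 0
Condition is True, so THEN branch executes
After SQUARE(a): a=25, x=0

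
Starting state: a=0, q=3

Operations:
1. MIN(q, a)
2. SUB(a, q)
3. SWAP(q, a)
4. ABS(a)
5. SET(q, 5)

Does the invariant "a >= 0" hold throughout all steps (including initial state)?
Yes

The invariant holds at every step.

State at each step:
Initial: a=0, q=3
After step 1: a=0, q=0
After step 2: a=0, q=0
After step 3: a=0, q=0
After step 4: a=0, q=0
After step 5: a=0, q=5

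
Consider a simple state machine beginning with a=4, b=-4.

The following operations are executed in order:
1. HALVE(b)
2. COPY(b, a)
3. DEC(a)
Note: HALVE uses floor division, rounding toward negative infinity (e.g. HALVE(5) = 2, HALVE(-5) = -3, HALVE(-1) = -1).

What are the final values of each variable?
{a: 3, b: 4}

Step-by-step execution:
Initial: a=4, b=-4
After step 1 (HALVE(b)): a=4, b=-2
After step 2 (COPY(b, a)): a=4, b=4
After step 3 (DEC(a)): a=3, b=4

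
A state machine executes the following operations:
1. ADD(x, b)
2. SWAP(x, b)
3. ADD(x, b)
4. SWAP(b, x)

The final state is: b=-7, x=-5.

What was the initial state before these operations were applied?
b=-2, x=-3

Working backwards:
Final state: b=-7, x=-5
Before step 4 (SWAP(b, x)): b=-5, x=-7
Before step 3 (ADD(x, b)): b=-5, x=-2
Before step 2 (SWAP(x, b)): b=-2, x=-5
Before step 1 (ADD(x, b)): b=-2, x=-3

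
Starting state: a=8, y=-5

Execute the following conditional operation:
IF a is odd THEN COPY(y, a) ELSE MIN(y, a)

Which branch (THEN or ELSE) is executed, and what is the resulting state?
Branch: ELSE, Final state: a=8, y=-5

Evaluating condition: a is odd
Condition is False, so ELSE branch executes
After MIN(y, a): a=8, y=-5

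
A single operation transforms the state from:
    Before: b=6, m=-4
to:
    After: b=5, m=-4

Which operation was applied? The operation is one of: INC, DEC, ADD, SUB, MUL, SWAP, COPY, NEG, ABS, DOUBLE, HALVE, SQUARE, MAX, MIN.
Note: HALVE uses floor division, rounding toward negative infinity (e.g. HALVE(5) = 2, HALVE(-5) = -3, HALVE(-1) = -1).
DEC(b)

Analyzing the change:
Before: b=6, m=-4
After: b=5, m=-4
Variable b changed from 6 to 5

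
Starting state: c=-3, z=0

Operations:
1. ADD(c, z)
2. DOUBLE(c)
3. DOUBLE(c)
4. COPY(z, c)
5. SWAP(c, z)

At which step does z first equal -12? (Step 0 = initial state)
Step 4

Tracing z:
Initial: z = 0
After step 1: z = 0
After step 2: z = 0
After step 3: z = 0
After step 4: z = -12 ← first occurrence
After step 5: z = -12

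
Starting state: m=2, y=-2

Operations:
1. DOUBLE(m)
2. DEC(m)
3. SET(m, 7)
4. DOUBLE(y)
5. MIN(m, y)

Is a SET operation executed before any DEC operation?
No

First SET: step 3
First DEC: step 2
Since 3 > 2, DEC comes first.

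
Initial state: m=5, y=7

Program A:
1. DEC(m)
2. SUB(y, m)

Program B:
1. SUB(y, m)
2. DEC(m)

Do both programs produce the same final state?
No

Program A final state: m=4, y=3
Program B final state: m=4, y=2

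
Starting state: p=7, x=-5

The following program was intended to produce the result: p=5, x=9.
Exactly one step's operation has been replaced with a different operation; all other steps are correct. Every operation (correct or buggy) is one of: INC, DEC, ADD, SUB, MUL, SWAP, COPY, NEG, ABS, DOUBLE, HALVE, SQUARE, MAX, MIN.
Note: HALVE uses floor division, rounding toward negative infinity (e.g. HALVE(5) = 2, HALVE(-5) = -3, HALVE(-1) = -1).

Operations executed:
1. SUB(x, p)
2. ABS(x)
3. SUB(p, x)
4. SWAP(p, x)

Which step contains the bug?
Step 1

Trace with buggy code:
Initial: p=7, x=-5
After step 1: p=7, x=-12
After step 2: p=7, x=12
After step 3: p=-5, x=12
After step 4: p=12, x=-5
Actual final p=12, x=-5 ≠ expected p=5, x=9.
Step 1 is the only position where a single-operation replacement can produce the expected result.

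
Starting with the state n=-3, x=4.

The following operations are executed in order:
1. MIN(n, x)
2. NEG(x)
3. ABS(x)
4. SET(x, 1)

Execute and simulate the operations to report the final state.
{n: -3, x: 1}

Step-by-step execution:
Initial: n=-3, x=4
After step 1 (MIN(n, x)): n=-3, x=4
After step 2 (NEG(x)): n=-3, x=-4
After step 3 (ABS(x)): n=-3, x=4
After step 4 (SET(x, 1)): n=-3, x=1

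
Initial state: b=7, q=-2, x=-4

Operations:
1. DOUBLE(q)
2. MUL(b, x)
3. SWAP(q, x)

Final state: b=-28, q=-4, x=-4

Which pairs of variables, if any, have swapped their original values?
None

Comparing initial and final values:
b: 7 → -28
q: -2 → -4
x: -4 → -4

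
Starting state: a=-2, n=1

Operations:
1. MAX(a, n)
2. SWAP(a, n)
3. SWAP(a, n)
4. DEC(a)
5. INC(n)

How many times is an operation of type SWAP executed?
2

Counting SWAP operations:
Step 2: SWAP(a, n) ← SWAP
Step 3: SWAP(a, n) ← SWAP
Total: 2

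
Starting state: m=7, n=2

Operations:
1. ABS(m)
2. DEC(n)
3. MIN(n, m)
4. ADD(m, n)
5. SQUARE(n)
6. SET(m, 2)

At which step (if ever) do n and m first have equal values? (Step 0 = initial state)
Never

n and m never become equal during execution.

Comparing values at each step:
Initial: n=2, m=7
After step 1: n=2, m=7
After step 2: n=1, m=7
After step 3: n=1, m=7
After step 4: n=1, m=8
After step 5: n=1, m=8
After step 6: n=1, m=2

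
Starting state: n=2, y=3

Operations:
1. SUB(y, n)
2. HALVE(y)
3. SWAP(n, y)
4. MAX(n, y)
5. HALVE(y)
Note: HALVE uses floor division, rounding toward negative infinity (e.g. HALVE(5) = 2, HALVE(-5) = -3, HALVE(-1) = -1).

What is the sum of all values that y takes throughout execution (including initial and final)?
9

Values of y at each step:
Initial: y = 3
After step 1: y = 1
After step 2: y = 0
After step 3: y = 2
After step 4: y = 2
After step 5: y = 1
Sum = 3 + 1 + 0 + 2 + 2 + 1 = 9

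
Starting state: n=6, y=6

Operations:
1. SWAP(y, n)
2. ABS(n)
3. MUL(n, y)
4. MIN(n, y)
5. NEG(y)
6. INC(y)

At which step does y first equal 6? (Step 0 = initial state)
Step 0

Tracing y:
Initial: y = 6 ← first occurrence
After step 1: y = 6
After step 2: y = 6
After step 3: y = 6
After step 4: y = 6
After step 5: y = -6
After step 6: y = -5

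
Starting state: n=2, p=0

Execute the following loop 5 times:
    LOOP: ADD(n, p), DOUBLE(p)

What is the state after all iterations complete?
n=2, p=0

Iteration trace:
Start: n=2, p=0
After iteration 1: n=2, p=0
After iteration 2: n=2, p=0
After iteration 3: n=2, p=0
After iteration 4: n=2, p=0
After iteration 5: n=2, p=0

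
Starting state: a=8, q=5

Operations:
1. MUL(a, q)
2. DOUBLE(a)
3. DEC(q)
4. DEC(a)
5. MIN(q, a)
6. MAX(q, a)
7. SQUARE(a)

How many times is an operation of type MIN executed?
1

Counting MIN operations:
Step 5: MIN(q, a) ← MIN
Total: 1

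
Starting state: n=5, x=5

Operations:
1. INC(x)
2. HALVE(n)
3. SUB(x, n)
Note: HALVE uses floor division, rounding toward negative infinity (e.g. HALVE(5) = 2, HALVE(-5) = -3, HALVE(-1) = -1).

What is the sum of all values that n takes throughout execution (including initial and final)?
14

Values of n at each step:
Initial: n = 5
After step 1: n = 5
After step 2: n = 2
After step 3: n = 2
Sum = 5 + 5 + 2 + 2 = 14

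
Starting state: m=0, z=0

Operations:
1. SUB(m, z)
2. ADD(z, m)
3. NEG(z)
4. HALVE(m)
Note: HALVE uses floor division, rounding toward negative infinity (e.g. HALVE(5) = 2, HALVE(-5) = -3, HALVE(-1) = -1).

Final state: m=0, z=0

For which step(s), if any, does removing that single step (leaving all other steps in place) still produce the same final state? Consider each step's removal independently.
Step(s) 1, 2, 3, 4

Testing removal of each single step:
Without step 1: final = m=0, z=0 (same)
Without step 2: final = m=0, z=0 (same)
Without step 3: final = m=0, z=0 (same)
Without step 4: final = m=0, z=0 (same)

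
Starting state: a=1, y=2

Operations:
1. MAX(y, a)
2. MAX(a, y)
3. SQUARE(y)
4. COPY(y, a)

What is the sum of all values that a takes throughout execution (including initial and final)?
8

Values of a at each step:
Initial: a = 1
After step 1: a = 1
After step 2: a = 2
After step 3: a = 2
After step 4: a = 2
Sum = 1 + 1 + 2 + 2 + 2 = 8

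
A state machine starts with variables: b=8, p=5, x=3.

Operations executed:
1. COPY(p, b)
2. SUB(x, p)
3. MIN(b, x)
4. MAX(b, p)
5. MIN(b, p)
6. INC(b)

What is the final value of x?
x = -5

Tracing execution:
Step 1: COPY(p, b) → x = 3
Step 2: SUB(x, p) → x = -5
Step 3: MIN(b, x) → x = -5
Step 4: MAX(b, p) → x = -5
Step 5: MIN(b, p) → x = -5
Step 6: INC(b) → x = -5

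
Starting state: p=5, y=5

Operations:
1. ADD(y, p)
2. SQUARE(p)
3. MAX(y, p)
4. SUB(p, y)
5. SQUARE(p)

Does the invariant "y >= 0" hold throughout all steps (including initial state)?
Yes

The invariant holds at every step.

State at each step:
Initial: p=5, y=5
After step 1: p=5, y=10
After step 2: p=25, y=10
After step 3: p=25, y=25
After step 4: p=0, y=25
After step 5: p=0, y=25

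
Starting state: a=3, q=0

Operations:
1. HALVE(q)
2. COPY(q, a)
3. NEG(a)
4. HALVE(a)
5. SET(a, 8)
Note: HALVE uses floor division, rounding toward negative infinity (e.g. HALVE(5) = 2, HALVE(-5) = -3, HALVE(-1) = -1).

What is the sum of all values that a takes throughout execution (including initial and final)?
12

Values of a at each step:
Initial: a = 3
After step 1: a = 3
After step 2: a = 3
After step 3: a = -3
After step 4: a = -2
After step 5: a = 8
Sum = 3 + 3 + 3 + -3 + -2 + 8 = 12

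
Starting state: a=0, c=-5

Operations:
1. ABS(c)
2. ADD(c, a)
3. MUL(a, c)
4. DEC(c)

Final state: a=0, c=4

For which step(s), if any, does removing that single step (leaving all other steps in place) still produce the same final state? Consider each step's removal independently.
Step(s) 2, 3

Testing removal of each single step:
Without step 1: final = a=0, c=-6 (different)
Without step 2: final = a=0, c=4 (same)
Without step 3: final = a=0, c=4 (same)
Without step 4: final = a=0, c=5 (different)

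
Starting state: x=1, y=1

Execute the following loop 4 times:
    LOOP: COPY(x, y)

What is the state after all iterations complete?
x=1, y=1

Iteration trace:
Start: x=1, y=1
After iteration 1: x=1, y=1
After iteration 2: x=1, y=1
After iteration 3: x=1, y=1
After iteration 4: x=1, y=1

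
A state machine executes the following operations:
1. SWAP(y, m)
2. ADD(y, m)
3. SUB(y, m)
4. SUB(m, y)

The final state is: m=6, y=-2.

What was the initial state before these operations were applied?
m=-2, y=4

Working backwards:
Final state: m=6, y=-2
Before step 4 (SUB(m, y)): m=4, y=-2
Before step 3 (SUB(y, m)): m=4, y=2
Before step 2 (ADD(y, m)): m=4, y=-2
Before step 1 (SWAP(y, m)): m=-2, y=4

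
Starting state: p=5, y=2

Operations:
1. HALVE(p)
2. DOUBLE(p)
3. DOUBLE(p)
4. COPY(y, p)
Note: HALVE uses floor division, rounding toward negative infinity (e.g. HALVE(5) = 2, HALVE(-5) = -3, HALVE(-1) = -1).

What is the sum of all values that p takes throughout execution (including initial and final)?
27

Values of p at each step:
Initial: p = 5
After step 1: p = 2
After step 2: p = 4
After step 3: p = 8
After step 4: p = 8
Sum = 5 + 2 + 4 + 8 + 8 = 27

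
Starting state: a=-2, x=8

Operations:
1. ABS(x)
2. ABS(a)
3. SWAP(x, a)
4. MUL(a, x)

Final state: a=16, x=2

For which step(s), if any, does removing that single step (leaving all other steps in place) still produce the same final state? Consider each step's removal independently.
Step(s) 1

Testing removal of each single step:
Without step 1: final = a=16, x=2 (same)
Without step 2: final = a=-16, x=-2 (different)
Without step 3: final = a=16, x=8 (different)
Without step 4: final = a=8, x=2 (different)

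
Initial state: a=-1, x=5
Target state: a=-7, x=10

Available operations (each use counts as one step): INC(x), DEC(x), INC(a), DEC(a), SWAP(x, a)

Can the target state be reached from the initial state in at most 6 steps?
No

The target state cannot be reached within 6 steps.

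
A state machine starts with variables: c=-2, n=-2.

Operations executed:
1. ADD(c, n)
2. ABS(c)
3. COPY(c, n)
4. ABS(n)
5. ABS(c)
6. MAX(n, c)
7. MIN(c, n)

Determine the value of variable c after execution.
c = 2

Tracing execution:
Step 1: ADD(c, n) → c = -4
Step 2: ABS(c) → c = 4
Step 3: COPY(c, n) → c = -2
Step 4: ABS(n) → c = -2
Step 5: ABS(c) → c = 2
Step 6: MAX(n, c) → c = 2
Step 7: MIN(c, n) → c = 2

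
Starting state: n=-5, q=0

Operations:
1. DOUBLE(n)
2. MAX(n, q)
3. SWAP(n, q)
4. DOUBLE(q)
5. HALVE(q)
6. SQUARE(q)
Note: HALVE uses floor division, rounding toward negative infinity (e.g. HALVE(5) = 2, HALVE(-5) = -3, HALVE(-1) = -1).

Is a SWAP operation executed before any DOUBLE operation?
No

First SWAP: step 3
First DOUBLE: step 1
Since 3 > 1, DOUBLE comes first.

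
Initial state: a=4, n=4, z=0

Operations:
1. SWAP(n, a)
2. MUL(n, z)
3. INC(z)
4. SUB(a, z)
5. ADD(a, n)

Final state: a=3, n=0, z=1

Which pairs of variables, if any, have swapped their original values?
None

Comparing initial and final values:
n: 4 → 0
z: 0 → 1
a: 4 → 3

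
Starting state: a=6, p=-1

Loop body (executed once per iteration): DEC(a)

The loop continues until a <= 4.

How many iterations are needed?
2

Tracing iterations:
Initial: a=6, p=-1
After iteration 1: a=5, p=-1
After iteration 2: a=4, p=-1
a <= 4 now holds, so the loop exits after 2 iterations.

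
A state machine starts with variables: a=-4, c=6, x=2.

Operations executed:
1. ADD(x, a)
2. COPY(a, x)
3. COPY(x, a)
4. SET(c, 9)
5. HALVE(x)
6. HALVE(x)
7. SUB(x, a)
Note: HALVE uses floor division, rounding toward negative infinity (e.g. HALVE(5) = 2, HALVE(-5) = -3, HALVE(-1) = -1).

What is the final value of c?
c = 9

Tracing execution:
Step 1: ADD(x, a) → c = 6
Step 2: COPY(a, x) → c = 6
Step 3: COPY(x, a) → c = 6
Step 4: SET(c, 9) → c = 9
Step 5: HALVE(x) → c = 9
Step 6: HALVE(x) → c = 9
Step 7: SUB(x, a) → c = 9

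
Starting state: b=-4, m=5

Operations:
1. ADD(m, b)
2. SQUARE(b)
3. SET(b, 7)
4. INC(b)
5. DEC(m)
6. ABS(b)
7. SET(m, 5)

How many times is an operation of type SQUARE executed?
1

Counting SQUARE operations:
Step 2: SQUARE(b) ← SQUARE
Total: 1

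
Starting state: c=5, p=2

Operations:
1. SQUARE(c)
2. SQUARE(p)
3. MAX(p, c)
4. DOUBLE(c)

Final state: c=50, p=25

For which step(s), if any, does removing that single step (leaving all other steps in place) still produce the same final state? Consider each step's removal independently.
Step(s) 2

Testing removal of each single step:
Without step 1: final = c=10, p=5 (different)
Without step 2: final = c=50, p=25 (same)
Without step 3: final = c=50, p=4 (different)
Without step 4: final = c=25, p=25 (different)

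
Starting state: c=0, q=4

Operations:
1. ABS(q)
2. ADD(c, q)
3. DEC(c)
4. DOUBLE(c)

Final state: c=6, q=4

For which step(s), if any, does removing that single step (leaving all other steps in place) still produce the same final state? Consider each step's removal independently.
Step(s) 1

Testing removal of each single step:
Without step 1: final = c=6, q=4 (same)
Without step 2: final = c=-2, q=4 (different)
Without step 3: final = c=8, q=4 (different)
Without step 4: final = c=3, q=4 (different)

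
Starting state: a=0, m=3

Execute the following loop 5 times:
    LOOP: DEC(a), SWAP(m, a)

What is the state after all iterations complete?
a=1, m=-3

Iteration trace:
Start: a=0, m=3
After iteration 1: a=3, m=-1
After iteration 2: a=-1, m=2
After iteration 3: a=2, m=-2
After iteration 4: a=-2, m=1
After iteration 5: a=1, m=-3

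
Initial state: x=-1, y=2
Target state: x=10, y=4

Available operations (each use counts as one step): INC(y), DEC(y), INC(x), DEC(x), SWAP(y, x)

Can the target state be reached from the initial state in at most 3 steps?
No

The target state cannot be reached within 3 steps.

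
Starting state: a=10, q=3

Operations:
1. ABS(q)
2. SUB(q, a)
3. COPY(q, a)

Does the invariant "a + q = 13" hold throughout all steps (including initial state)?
No, violated after step 2

The invariant is violated after step 2.

State at each step:
Initial: a=10, q=3
After step 1: a=10, q=3
After step 2: a=10, q=-7
After step 3: a=10, q=10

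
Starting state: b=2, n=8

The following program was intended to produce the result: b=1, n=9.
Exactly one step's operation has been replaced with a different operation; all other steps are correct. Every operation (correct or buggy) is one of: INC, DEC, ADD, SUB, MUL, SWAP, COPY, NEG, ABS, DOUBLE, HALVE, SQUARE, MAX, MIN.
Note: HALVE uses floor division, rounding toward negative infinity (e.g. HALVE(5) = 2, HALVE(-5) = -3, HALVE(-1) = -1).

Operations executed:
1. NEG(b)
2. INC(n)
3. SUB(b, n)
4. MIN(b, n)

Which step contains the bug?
Step 1

Trace with buggy code:
Initial: b=2, n=8
After step 1: b=-2, n=8
After step 2: b=-2, n=9
After step 3: b=-11, n=9
After step 4: b=-11, n=9
Actual final b=-11, n=9 ≠ expected b=1, n=9.
Step 1 is the only position where a single-operation replacement can produce the expected result.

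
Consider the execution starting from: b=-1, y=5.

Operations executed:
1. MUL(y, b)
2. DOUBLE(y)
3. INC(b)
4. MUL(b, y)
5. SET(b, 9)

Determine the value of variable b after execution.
b = 9

Tracing execution:
Step 1: MUL(y, b) → b = -1
Step 2: DOUBLE(y) → b = -1
Step 3: INC(b) → b = 0
Step 4: MUL(b, y) → b = 0
Step 5: SET(b, 9) → b = 9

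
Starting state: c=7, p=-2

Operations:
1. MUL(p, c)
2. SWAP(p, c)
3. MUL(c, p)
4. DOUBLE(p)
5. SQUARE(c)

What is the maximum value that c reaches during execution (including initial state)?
9604

Values of c at each step:
Initial: c = 7
After step 1: c = 7
After step 2: c = -14
After step 3: c = -98
After step 4: c = -98
After step 5: c = 9604 ← maximum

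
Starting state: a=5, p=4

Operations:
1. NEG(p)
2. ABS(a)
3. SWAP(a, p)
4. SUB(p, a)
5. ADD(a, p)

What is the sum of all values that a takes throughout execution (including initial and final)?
12

Values of a at each step:
Initial: a = 5
After step 1: a = 5
After step 2: a = 5
After step 3: a = -4
After step 4: a = -4
After step 5: a = 5
Sum = 5 + 5 + 5 + -4 + -4 + 5 = 12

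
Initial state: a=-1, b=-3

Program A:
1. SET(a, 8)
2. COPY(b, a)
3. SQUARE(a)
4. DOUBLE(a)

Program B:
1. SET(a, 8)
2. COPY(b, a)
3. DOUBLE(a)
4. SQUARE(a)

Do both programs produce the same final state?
No

Program A final state: a=128, b=8
Program B final state: a=256, b=8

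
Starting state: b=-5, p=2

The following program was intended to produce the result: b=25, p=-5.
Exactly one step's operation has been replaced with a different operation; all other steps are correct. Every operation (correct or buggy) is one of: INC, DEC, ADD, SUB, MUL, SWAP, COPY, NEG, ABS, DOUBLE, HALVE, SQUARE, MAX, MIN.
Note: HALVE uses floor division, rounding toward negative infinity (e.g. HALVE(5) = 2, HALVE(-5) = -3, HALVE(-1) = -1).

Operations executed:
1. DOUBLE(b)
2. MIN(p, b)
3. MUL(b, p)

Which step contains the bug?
Step 1

Trace with buggy code:
Initial: b=-5, p=2
After step 1: b=-10, p=2
After step 2: b=-10, p=-10
After step 3: b=100, p=-10
Actual final b=100, p=-10 ≠ expected b=25, p=-5.
Step 1 is the only position where a single-operation replacement can produce the expected result.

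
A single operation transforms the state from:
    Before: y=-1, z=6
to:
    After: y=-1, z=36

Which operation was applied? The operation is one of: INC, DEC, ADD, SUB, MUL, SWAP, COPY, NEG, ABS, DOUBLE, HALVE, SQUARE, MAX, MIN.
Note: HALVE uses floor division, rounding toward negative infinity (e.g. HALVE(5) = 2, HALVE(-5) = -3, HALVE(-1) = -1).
SQUARE(z)

Analyzing the change:
Before: y=-1, z=6
After: y=-1, z=36
Variable z changed from 6 to 36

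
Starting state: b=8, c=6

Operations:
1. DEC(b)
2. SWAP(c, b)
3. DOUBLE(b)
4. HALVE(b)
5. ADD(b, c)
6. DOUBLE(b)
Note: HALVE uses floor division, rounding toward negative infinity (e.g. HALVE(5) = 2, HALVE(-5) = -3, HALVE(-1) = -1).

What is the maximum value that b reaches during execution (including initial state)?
26

Values of b at each step:
Initial: b = 8
After step 1: b = 7
After step 2: b = 6
After step 3: b = 12
After step 4: b = 6
After step 5: b = 13
After step 6: b = 26 ← maximum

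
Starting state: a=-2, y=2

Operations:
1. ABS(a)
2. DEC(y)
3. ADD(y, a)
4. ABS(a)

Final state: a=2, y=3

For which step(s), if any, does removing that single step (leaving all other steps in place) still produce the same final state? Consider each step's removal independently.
Step(s) 4

Testing removal of each single step:
Without step 1: final = a=2, y=-1 (different)
Without step 2: final = a=2, y=4 (different)
Without step 3: final = a=2, y=1 (different)
Without step 4: final = a=2, y=3 (same)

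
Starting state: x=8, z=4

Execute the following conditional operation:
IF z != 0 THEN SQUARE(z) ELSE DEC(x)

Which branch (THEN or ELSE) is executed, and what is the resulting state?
Branch: THEN, Final state: x=8, z=16

Evaluating condition: z != 0
z = 4
Condition is True, so THEN branch executes
After SQUARE(z): x=8, z=16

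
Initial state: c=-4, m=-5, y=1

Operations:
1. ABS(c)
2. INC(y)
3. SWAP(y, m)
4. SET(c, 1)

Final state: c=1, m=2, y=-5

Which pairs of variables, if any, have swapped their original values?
None

Comparing initial and final values:
c: -4 → 1
y: 1 → -5
m: -5 → 2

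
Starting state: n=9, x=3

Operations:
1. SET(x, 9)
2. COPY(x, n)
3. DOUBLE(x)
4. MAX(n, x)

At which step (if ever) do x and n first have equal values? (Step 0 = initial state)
Step 1

x and n first become equal after step 1.

Comparing values at each step:
Initial: x=3, n=9
After step 1: x=9, n=9 ← equal!
After step 2: x=9, n=9 ← equal!
After step 3: x=18, n=9
After step 4: x=18, n=18 ← equal!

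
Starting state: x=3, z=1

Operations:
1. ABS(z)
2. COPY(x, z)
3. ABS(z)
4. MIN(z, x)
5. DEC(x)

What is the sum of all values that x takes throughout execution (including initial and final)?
9

Values of x at each step:
Initial: x = 3
After step 1: x = 3
After step 2: x = 1
After step 3: x = 1
After step 4: x = 1
After step 5: x = 0
Sum = 3 + 3 + 1 + 1 + 1 + 0 = 9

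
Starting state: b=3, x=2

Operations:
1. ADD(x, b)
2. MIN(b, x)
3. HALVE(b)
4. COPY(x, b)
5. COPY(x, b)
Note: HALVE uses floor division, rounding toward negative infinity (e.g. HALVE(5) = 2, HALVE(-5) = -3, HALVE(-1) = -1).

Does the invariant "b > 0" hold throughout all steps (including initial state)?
Yes

The invariant holds at every step.

State at each step:
Initial: b=3, x=2
After step 1: b=3, x=5
After step 2: b=3, x=5
After step 3: b=1, x=5
After step 4: b=1, x=1
After step 5: b=1, x=1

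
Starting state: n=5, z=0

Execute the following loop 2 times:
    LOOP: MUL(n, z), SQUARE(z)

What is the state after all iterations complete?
n=0, z=0

Iteration trace:
Start: n=5, z=0
After iteration 1: n=0, z=0
After iteration 2: n=0, z=0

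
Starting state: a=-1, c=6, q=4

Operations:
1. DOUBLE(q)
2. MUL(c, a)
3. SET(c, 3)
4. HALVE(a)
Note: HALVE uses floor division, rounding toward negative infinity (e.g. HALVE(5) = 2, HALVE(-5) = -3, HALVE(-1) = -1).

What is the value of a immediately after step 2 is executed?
a = -1

Tracing a through execution:
Initial: a = -1
After step 1 (DOUBLE(q)): a = -1
After step 2 (MUL(c, a)): a = -1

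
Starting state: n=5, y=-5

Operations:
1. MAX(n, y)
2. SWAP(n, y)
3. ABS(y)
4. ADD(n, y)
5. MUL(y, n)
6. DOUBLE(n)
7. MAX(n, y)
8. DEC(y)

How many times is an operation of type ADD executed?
1

Counting ADD operations:
Step 4: ADD(n, y) ← ADD
Total: 1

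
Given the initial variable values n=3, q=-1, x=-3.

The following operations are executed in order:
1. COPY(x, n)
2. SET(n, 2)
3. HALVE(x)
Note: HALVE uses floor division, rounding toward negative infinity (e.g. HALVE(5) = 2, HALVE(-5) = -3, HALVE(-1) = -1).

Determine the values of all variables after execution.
{n: 2, q: -1, x: 1}

Step-by-step execution:
Initial: n=3, q=-1, x=-3
After step 1 (COPY(x, n)): n=3, q=-1, x=3
After step 2 (SET(n, 2)): n=2, q=-1, x=3
After step 3 (HALVE(x)): n=2, q=-1, x=1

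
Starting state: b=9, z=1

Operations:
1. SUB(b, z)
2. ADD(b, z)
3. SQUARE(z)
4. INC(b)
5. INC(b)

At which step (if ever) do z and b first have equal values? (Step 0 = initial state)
Never

z and b never become equal during execution.

Comparing values at each step:
Initial: z=1, b=9
After step 1: z=1, b=8
After step 2: z=1, b=9
After step 3: z=1, b=9
After step 4: z=1, b=10
After step 5: z=1, b=11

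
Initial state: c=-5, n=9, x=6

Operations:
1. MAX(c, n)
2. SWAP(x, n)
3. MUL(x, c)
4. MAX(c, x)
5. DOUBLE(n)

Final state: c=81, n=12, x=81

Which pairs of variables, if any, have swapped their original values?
None

Comparing initial and final values:
n: 9 → 12
c: -5 → 81
x: 6 → 81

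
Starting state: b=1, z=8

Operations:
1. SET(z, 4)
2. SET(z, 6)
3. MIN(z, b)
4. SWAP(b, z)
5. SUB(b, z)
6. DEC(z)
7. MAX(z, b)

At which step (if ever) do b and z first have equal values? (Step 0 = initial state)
Step 3

b and z first become equal after step 3.

Comparing values at each step:
Initial: b=1, z=8
After step 1: b=1, z=4
After step 2: b=1, z=6
After step 3: b=1, z=1 ← equal!
After step 4: b=1, z=1 ← equal!
After step 5: b=0, z=1
After step 6: b=0, z=0 ← equal!
After step 7: b=0, z=0 ← equal!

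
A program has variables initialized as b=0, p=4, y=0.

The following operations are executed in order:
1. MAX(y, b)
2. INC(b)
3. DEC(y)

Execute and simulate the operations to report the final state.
{b: 1, p: 4, y: -1}

Step-by-step execution:
Initial: b=0, p=4, y=0
After step 1 (MAX(y, b)): b=0, p=4, y=0
After step 2 (INC(b)): b=1, p=4, y=0
After step 3 (DEC(y)): b=1, p=4, y=-1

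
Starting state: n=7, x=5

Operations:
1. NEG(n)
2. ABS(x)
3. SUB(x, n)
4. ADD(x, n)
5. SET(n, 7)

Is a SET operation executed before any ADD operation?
No

First SET: step 5
First ADD: step 4
Since 5 > 4, ADD comes first.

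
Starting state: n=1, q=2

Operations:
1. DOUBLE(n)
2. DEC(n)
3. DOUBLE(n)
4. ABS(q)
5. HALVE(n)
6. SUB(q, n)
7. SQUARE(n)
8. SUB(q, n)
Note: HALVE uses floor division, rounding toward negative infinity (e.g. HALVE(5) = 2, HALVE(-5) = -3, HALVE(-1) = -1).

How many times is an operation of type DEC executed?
1

Counting DEC operations:
Step 2: DEC(n) ← DEC
Total: 1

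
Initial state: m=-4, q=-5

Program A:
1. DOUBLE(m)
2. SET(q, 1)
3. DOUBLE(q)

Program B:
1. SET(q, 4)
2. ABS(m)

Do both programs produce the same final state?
No

Program A final state: m=-8, q=2
Program B final state: m=4, q=4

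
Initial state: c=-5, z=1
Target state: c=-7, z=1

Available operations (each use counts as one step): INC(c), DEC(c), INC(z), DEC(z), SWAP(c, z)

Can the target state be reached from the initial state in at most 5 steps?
Yes

Path (2 steps): DEC(c) → DEC(c)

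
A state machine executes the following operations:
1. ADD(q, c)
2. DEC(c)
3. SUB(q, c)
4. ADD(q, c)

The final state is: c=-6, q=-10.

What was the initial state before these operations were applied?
c=-5, q=-5

Working backwards:
Final state: c=-6, q=-10
Before step 4 (ADD(q, c)): c=-6, q=-4
Before step 3 (SUB(q, c)): c=-6, q=-10
Before step 2 (DEC(c)): c=-5, q=-10
Before step 1 (ADD(q, c)): c=-5, q=-5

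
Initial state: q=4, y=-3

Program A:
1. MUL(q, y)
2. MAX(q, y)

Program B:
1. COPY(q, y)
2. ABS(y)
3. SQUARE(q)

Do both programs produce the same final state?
No

Program A final state: q=-3, y=-3
Program B final state: q=9, y=3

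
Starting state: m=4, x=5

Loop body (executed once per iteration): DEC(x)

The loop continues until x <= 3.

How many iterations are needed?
2

Tracing iterations:
Initial: m=4, x=5
After iteration 1: m=4, x=4
After iteration 2: m=4, x=3
x <= 3 now holds, so the loop exits after 2 iterations.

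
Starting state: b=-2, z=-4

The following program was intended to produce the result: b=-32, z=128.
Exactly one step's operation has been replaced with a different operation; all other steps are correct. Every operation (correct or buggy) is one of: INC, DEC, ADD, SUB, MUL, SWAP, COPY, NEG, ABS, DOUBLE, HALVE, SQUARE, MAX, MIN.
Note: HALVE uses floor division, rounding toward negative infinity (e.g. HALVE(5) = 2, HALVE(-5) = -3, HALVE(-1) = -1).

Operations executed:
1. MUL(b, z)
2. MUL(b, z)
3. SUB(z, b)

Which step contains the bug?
Step 3

Trace with buggy code:
Initial: b=-2, z=-4
After step 1: b=8, z=-4
After step 2: b=-32, z=-4
After step 3: b=-32, z=28
Actual final b=-32, z=28 ≠ expected b=-32, z=128.
Step 3 is the only position where a single-operation replacement can produce the expected result.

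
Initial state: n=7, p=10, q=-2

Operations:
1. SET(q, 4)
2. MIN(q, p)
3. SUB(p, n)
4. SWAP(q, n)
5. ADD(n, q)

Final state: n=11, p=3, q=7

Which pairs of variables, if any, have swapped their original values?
None

Comparing initial and final values:
n: 7 → 11
p: 10 → 3
q: -2 → 7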